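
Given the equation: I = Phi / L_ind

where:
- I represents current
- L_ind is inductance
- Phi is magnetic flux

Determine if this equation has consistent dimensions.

Yes

I (current) has dimensions [I].
L_ind (inductance) has dimensions [I^-2 L^2 M T^-2].
Phi (magnetic flux) has dimensions [I^-1 L^2 M T^-2].

Left side: [I]
Right side: [I]

Both sides have the same dimensions, so the equation is dimensionally consistent.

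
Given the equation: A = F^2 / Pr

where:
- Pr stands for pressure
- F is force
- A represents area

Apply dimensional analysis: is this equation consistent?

No

Pr (pressure) has dimensions [L^-1 M T^-2].
F (force) has dimensions [L M T^-2].
A (area) has dimensions [L^2].

Left side: [L^2]
Right side: [L^3 M T^-2]

The two sides have different dimensions, so the equation is NOT dimensionally consistent.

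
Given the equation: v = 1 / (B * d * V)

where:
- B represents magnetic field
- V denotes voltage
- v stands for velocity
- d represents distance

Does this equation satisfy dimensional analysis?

No

B (magnetic field) has dimensions [I^-1 M T^-2].
V (voltage) has dimensions [I^-1 L^2 M T^-3].
v (velocity) has dimensions [L T^-1].
d (distance) has dimensions [L].

Left side: [L T^-1]
Right side: [I^2 L^-3 M^-2 T^5]

The two sides have different dimensions, so the equation is NOT dimensionally consistent.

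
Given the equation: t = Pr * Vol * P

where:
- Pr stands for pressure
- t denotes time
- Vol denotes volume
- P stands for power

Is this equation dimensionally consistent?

No

Pr (pressure) has dimensions [L^-1 M T^-2].
t (time) has dimensions [T].
Vol (volume) has dimensions [L^3].
P (power) has dimensions [L^2 M T^-3].

Left side: [T]
Right side: [L^4 M^2 T^-5]

The two sides have different dimensions, so the equation is NOT dimensionally consistent.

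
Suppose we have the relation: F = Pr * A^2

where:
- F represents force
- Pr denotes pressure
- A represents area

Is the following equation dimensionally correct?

No

F (force) has dimensions [L M T^-2].
Pr (pressure) has dimensions [L^-1 M T^-2].
A (area) has dimensions [L^2].

Left side: [L M T^-2]
Right side: [L^3 M T^-2]

The two sides have different dimensions, so the equation is NOT dimensionally consistent.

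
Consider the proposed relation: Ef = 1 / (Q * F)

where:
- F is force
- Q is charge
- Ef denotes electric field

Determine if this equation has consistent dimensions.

No

F (force) has dimensions [L M T^-2].
Q (charge) has dimensions [I T].
Ef (electric field) has dimensions [I^-1 L M T^-3].

Left side: [I^-1 L M T^-3]
Right side: [I^-1 L^-1 M^-1 T]

The two sides have different dimensions, so the equation is NOT dimensionally consistent.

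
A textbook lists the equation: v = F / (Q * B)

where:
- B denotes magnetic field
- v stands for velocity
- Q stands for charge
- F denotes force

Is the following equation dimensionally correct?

Yes

B (magnetic field) has dimensions [I^-1 M T^-2].
v (velocity) has dimensions [L T^-1].
Q (charge) has dimensions [I T].
F (force) has dimensions [L M T^-2].

Left side: [L T^-1]
Right side: [L T^-1]

Both sides have the same dimensions, so the equation is dimensionally consistent.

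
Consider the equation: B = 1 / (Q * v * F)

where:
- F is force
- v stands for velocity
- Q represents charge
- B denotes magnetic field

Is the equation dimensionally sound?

No

F (force) has dimensions [L M T^-2].
v (velocity) has dimensions [L T^-1].
Q (charge) has dimensions [I T].
B (magnetic field) has dimensions [I^-1 M T^-2].

Left side: [I^-1 M T^-2]
Right side: [I^-1 L^-2 M^-1 T^2]

The two sides have different dimensions, so the equation is NOT dimensionally consistent.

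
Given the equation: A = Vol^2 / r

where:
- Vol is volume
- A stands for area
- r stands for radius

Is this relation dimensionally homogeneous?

No

Vol (volume) has dimensions [L^3].
A (area) has dimensions [L^2].
r (radius) has dimensions [L].

Left side: [L^2]
Right side: [L^5]

The two sides have different dimensions, so the equation is NOT dimensionally consistent.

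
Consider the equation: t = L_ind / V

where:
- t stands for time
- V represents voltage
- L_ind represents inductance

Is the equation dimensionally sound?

No

t (time) has dimensions [T].
V (voltage) has dimensions [I^-1 L^2 M T^-3].
L_ind (inductance) has dimensions [I^-2 L^2 M T^-2].

Left side: [T]
Right side: [I^-1 T]

The two sides have different dimensions, so the equation is NOT dimensionally consistent.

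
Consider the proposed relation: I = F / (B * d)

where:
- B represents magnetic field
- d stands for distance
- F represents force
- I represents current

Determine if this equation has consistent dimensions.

Yes

B (magnetic field) has dimensions [I^-1 M T^-2].
d (distance) has dimensions [L].
F (force) has dimensions [L M T^-2].
I (current) has dimensions [I].

Left side: [I]
Right side: [I]

Both sides have the same dimensions, so the equation is dimensionally consistent.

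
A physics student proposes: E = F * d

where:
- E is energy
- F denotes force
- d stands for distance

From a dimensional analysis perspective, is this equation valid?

Yes

E (energy) has dimensions [L^2 M T^-2].
F (force) has dimensions [L M T^-2].
d (distance) has dimensions [L].

Left side: [L^2 M T^-2]
Right side: [L^2 M T^-2]

Both sides have the same dimensions, so the equation is dimensionally consistent.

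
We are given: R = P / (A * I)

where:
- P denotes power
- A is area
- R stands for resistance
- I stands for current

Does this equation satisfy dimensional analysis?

No

P (power) has dimensions [L^2 M T^-3].
A (area) has dimensions [L^2].
R (resistance) has dimensions [I^-2 L^2 M T^-3].
I (current) has dimensions [I].

Left side: [I^-2 L^2 M T^-3]
Right side: [I^-1 M T^-3]

The two sides have different dimensions, so the equation is NOT dimensionally consistent.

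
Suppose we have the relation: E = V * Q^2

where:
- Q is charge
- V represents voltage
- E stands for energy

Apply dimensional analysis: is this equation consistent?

No

Q (charge) has dimensions [I T].
V (voltage) has dimensions [I^-1 L^2 M T^-3].
E (energy) has dimensions [L^2 M T^-2].

Left side: [L^2 M T^-2]
Right side: [I L^2 M T^-1]

The two sides have different dimensions, so the equation is NOT dimensionally consistent.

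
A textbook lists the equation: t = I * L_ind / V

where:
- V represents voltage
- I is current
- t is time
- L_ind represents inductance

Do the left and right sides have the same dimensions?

Yes

V (voltage) has dimensions [I^-1 L^2 M T^-3].
I (current) has dimensions [I].
t (time) has dimensions [T].
L_ind (inductance) has dimensions [I^-2 L^2 M T^-2].

Left side: [T]
Right side: [T]

Both sides have the same dimensions, so the equation is dimensionally consistent.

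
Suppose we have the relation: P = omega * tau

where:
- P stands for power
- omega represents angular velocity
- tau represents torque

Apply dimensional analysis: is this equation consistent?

Yes

P (power) has dimensions [L^2 M T^-3].
omega (angular velocity) has dimensions [T^-1].
tau (torque) has dimensions [L^2 M T^-2].

Left side: [L^2 M T^-3]
Right side: [L^2 M T^-3]

Both sides have the same dimensions, so the equation is dimensionally consistent.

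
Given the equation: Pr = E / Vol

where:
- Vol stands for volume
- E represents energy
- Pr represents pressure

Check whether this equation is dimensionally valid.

Yes

Vol (volume) has dimensions [L^3].
E (energy) has dimensions [L^2 M T^-2].
Pr (pressure) has dimensions [L^-1 M T^-2].

Left side: [L^-1 M T^-2]
Right side: [L^-1 M T^-2]

Both sides have the same dimensions, so the equation is dimensionally consistent.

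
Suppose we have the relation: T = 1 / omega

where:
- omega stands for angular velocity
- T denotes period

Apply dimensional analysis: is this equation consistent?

Yes

omega (angular velocity) has dimensions [T^-1].
T (period) has dimensions [T].

Left side: [T]
Right side: [T]

Both sides have the same dimensions, so the equation is dimensionally consistent.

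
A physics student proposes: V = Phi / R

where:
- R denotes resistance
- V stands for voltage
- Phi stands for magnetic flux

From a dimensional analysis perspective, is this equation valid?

No

R (resistance) has dimensions [I^-2 L^2 M T^-3].
V (voltage) has dimensions [I^-1 L^2 M T^-3].
Phi (magnetic flux) has dimensions [I^-1 L^2 M T^-2].

Left side: [I^-1 L^2 M T^-3]
Right side: [I T]

The two sides have different dimensions, so the equation is NOT dimensionally consistent.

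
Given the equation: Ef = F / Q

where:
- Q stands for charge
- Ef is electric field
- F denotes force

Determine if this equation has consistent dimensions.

Yes

Q (charge) has dimensions [I T].
Ef (electric field) has dimensions [I^-1 L M T^-3].
F (force) has dimensions [L M T^-2].

Left side: [I^-1 L M T^-3]
Right side: [I^-1 L M T^-3]

Both sides have the same dimensions, so the equation is dimensionally consistent.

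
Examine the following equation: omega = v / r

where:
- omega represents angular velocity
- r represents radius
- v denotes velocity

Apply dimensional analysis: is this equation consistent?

Yes

omega (angular velocity) has dimensions [T^-1].
r (radius) has dimensions [L].
v (velocity) has dimensions [L T^-1].

Left side: [T^-1]
Right side: [T^-1]

Both sides have the same dimensions, so the equation is dimensionally consistent.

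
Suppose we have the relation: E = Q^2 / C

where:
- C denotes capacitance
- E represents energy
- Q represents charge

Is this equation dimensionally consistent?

Yes

C (capacitance) has dimensions [I^2 L^-2 M^-1 T^4].
E (energy) has dimensions [L^2 M T^-2].
Q (charge) has dimensions [I T].

Left side: [L^2 M T^-2]
Right side: [L^2 M T^-2]

Both sides have the same dimensions, so the equation is dimensionally consistent.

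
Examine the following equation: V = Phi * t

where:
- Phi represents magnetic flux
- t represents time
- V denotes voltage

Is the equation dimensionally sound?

No

Phi (magnetic flux) has dimensions [I^-1 L^2 M T^-2].
t (time) has dimensions [T].
V (voltage) has dimensions [I^-1 L^2 M T^-3].

Left side: [I^-1 L^2 M T^-3]
Right side: [I^-1 L^2 M T^-1]

The two sides have different dimensions, so the equation is NOT dimensionally consistent.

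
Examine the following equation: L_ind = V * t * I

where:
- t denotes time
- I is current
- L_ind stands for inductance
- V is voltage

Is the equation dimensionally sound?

No

t (time) has dimensions [T].
I (current) has dimensions [I].
L_ind (inductance) has dimensions [I^-2 L^2 M T^-2].
V (voltage) has dimensions [I^-1 L^2 M T^-3].

Left side: [I^-2 L^2 M T^-2]
Right side: [L^2 M T^-2]

The two sides have different dimensions, so the equation is NOT dimensionally consistent.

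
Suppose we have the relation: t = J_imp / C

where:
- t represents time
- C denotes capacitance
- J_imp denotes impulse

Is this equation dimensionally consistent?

No

t (time) has dimensions [T].
C (capacitance) has dimensions [I^2 L^-2 M^-1 T^4].
J_imp (impulse) has dimensions [L M T^-1].

Left side: [T]
Right side: [I^-2 L^3 M^2 T^-5]

The two sides have different dimensions, so the equation is NOT dimensionally consistent.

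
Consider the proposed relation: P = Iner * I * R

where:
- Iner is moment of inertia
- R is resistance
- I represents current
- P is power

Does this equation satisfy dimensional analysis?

No

Iner (moment of inertia) has dimensions [L^2 M].
R (resistance) has dimensions [I^-2 L^2 M T^-3].
I (current) has dimensions [I].
P (power) has dimensions [L^2 M T^-3].

Left side: [L^2 M T^-3]
Right side: [I^-1 L^4 M^2 T^-3]

The two sides have different dimensions, so the equation is NOT dimensionally consistent.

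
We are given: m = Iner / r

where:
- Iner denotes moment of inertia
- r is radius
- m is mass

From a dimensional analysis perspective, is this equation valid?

No

Iner (moment of inertia) has dimensions [L^2 M].
r (radius) has dimensions [L].
m (mass) has dimensions [M].

Left side: [M]
Right side: [L M]

The two sides have different dimensions, so the equation is NOT dimensionally consistent.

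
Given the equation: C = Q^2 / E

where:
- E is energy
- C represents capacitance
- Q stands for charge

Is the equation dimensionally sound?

Yes

E (energy) has dimensions [L^2 M T^-2].
C (capacitance) has dimensions [I^2 L^-2 M^-1 T^4].
Q (charge) has dimensions [I T].

Left side: [I^2 L^-2 M^-1 T^4]
Right side: [I^2 L^-2 M^-1 T^4]

Both sides have the same dimensions, so the equation is dimensionally consistent.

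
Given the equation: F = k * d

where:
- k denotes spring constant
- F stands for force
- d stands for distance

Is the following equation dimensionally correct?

Yes

k (spring constant) has dimensions [M T^-2].
F (force) has dimensions [L M T^-2].
d (distance) has dimensions [L].

Left side: [L M T^-2]
Right side: [L M T^-2]

Both sides have the same dimensions, so the equation is dimensionally consistent.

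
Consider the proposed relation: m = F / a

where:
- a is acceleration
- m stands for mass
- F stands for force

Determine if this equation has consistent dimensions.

Yes

a (acceleration) has dimensions [L T^-2].
m (mass) has dimensions [M].
F (force) has dimensions [L M T^-2].

Left side: [M]
Right side: [M]

Both sides have the same dimensions, so the equation is dimensionally consistent.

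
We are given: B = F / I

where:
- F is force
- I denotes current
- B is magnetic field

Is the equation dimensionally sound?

No

F (force) has dimensions [L M T^-2].
I (current) has dimensions [I].
B (magnetic field) has dimensions [I^-1 M T^-2].

Left side: [I^-1 M T^-2]
Right side: [I^-1 L M T^-2]

The two sides have different dimensions, so the equation is NOT dimensionally consistent.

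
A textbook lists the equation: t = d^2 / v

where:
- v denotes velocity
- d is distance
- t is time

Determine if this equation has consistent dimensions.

No

v (velocity) has dimensions [L T^-1].
d (distance) has dimensions [L].
t (time) has dimensions [T].

Left side: [T]
Right side: [L T]

The two sides have different dimensions, so the equation is NOT dimensionally consistent.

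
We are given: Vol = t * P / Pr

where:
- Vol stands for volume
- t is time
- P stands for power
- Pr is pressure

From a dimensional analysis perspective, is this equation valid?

Yes

Vol (volume) has dimensions [L^3].
t (time) has dimensions [T].
P (power) has dimensions [L^2 M T^-3].
Pr (pressure) has dimensions [L^-1 M T^-2].

Left side: [L^3]
Right side: [L^3]

Both sides have the same dimensions, so the equation is dimensionally consistent.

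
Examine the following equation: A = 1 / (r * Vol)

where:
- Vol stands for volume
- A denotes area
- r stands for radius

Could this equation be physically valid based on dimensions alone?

No

Vol (volume) has dimensions [L^3].
A (area) has dimensions [L^2].
r (radius) has dimensions [L].

Left side: [L^2]
Right side: [L^-4]

The two sides have different dimensions, so the equation is NOT dimensionally consistent.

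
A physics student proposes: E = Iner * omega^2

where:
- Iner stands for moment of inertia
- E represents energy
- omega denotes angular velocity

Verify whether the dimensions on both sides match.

Yes

Iner (moment of inertia) has dimensions [L^2 M].
E (energy) has dimensions [L^2 M T^-2].
omega (angular velocity) has dimensions [T^-1].

Left side: [L^2 M T^-2]
Right side: [L^2 M T^-2]

Both sides have the same dimensions, so the equation is dimensionally consistent.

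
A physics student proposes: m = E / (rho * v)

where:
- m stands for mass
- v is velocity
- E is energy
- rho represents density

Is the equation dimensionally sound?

No

m (mass) has dimensions [M].
v (velocity) has dimensions [L T^-1].
E (energy) has dimensions [L^2 M T^-2].
rho (density) has dimensions [L^-3 M].

Left side: [M]
Right side: [L^4 T^-1]

The two sides have different dimensions, so the equation is NOT dimensionally consistent.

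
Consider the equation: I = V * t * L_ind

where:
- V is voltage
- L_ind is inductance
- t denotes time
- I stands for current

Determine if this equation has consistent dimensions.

No

V (voltage) has dimensions [I^-1 L^2 M T^-3].
L_ind (inductance) has dimensions [I^-2 L^2 M T^-2].
t (time) has dimensions [T].
I (current) has dimensions [I].

Left side: [I]
Right side: [I^-3 L^4 M^2 T^-4]

The two sides have different dimensions, so the equation is NOT dimensionally consistent.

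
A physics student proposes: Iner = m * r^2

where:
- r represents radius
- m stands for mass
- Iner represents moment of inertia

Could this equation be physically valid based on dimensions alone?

Yes

r (radius) has dimensions [L].
m (mass) has dimensions [M].
Iner (moment of inertia) has dimensions [L^2 M].

Left side: [L^2 M]
Right side: [L^2 M]

Both sides have the same dimensions, so the equation is dimensionally consistent.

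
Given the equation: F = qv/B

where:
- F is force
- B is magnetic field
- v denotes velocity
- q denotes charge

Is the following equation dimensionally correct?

No

F (force) has dimensions [L M T^-2].
B (magnetic field) has dimensions [I^-1 M T^-2].
v (velocity) has dimensions [L T^-1].
q (charge) has dimensions [I T].

Left side: [L M T^-2]
Right side: [I^2 L M^-1 T^2]

The two sides have different dimensions, so the equation is NOT dimensionally consistent.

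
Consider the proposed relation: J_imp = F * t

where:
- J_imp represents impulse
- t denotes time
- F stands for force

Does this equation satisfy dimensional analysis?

Yes

J_imp (impulse) has dimensions [L M T^-1].
t (time) has dimensions [T].
F (force) has dimensions [L M T^-2].

Left side: [L M T^-1]
Right side: [L M T^-1]

Both sides have the same dimensions, so the equation is dimensionally consistent.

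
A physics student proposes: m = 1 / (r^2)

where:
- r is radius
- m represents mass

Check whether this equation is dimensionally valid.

No

r (radius) has dimensions [L].
m (mass) has dimensions [M].

Left side: [M]
Right side: [L^-2]

The two sides have different dimensions, so the equation is NOT dimensionally consistent.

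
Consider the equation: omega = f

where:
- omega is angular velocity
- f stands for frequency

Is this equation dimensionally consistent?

Yes

omega (angular velocity) has dimensions [T^-1].
f (frequency) has dimensions [T^-1].

Left side: [T^-1]
Right side: [T^-1]

Both sides have the same dimensions, so the equation is dimensionally consistent.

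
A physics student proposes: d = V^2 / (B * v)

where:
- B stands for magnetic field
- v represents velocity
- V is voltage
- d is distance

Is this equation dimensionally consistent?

No

B (magnetic field) has dimensions [I^-1 M T^-2].
v (velocity) has dimensions [L T^-1].
V (voltage) has dimensions [I^-1 L^2 M T^-3].
d (distance) has dimensions [L].

Left side: [L]
Right side: [I^-1 L^3 M T^-3]

The two sides have different dimensions, so the equation is NOT dimensionally consistent.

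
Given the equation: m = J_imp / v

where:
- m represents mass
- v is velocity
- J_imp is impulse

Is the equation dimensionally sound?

Yes

m (mass) has dimensions [M].
v (velocity) has dimensions [L T^-1].
J_imp (impulse) has dimensions [L M T^-1].

Left side: [M]
Right side: [M]

Both sides have the same dimensions, so the equation is dimensionally consistent.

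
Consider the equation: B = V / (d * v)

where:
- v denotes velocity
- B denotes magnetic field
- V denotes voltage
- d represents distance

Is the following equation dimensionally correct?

Yes

v (velocity) has dimensions [L T^-1].
B (magnetic field) has dimensions [I^-1 M T^-2].
V (voltage) has dimensions [I^-1 L^2 M T^-3].
d (distance) has dimensions [L].

Left side: [I^-1 M T^-2]
Right side: [I^-1 M T^-2]

Both sides have the same dimensions, so the equation is dimensionally consistent.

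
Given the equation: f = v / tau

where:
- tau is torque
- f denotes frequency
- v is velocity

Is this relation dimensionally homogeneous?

No

tau (torque) has dimensions [L^2 M T^-2].
f (frequency) has dimensions [T^-1].
v (velocity) has dimensions [L T^-1].

Left side: [T^-1]
Right side: [L^-1 M^-1 T]

The two sides have different dimensions, so the equation is NOT dimensionally consistent.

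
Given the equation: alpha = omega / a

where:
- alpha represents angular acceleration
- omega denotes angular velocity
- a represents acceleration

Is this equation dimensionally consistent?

No

alpha (angular acceleration) has dimensions [T^-2].
omega (angular velocity) has dimensions [T^-1].
a (acceleration) has dimensions [L T^-2].

Left side: [T^-2]
Right side: [L^-1 T]

The two sides have different dimensions, so the equation is NOT dimensionally consistent.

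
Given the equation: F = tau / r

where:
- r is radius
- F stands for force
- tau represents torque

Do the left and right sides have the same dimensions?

Yes

r (radius) has dimensions [L].
F (force) has dimensions [L M T^-2].
tau (torque) has dimensions [L^2 M T^-2].

Left side: [L M T^-2]
Right side: [L M T^-2]

Both sides have the same dimensions, so the equation is dimensionally consistent.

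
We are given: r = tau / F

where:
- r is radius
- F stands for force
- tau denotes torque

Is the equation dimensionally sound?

Yes

r (radius) has dimensions [L].
F (force) has dimensions [L M T^-2].
tau (torque) has dimensions [L^2 M T^-2].

Left side: [L]
Right side: [L]

Both sides have the same dimensions, so the equation is dimensionally consistent.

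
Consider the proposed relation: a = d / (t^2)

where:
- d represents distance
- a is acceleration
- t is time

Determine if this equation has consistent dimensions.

Yes

d (distance) has dimensions [L].
a (acceleration) has dimensions [L T^-2].
t (time) has dimensions [T].

Left side: [L T^-2]
Right side: [L T^-2]

Both sides have the same dimensions, so the equation is dimensionally consistent.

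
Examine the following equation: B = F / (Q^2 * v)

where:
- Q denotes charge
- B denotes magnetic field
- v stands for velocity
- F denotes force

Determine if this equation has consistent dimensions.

No

Q (charge) has dimensions [I T].
B (magnetic field) has dimensions [I^-1 M T^-2].
v (velocity) has dimensions [L T^-1].
F (force) has dimensions [L M T^-2].

Left side: [I^-1 M T^-2]
Right side: [I^-2 M T^-3]

The two sides have different dimensions, so the equation is NOT dimensionally consistent.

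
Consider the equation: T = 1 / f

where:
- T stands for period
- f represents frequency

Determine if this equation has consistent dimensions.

Yes

T (period) has dimensions [T].
f (frequency) has dimensions [T^-1].

Left side: [T]
Right side: [T]

Both sides have the same dimensions, so the equation is dimensionally consistent.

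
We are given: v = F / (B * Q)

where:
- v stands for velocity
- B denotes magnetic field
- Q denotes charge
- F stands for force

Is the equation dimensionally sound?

Yes

v (velocity) has dimensions [L T^-1].
B (magnetic field) has dimensions [I^-1 M T^-2].
Q (charge) has dimensions [I T].
F (force) has dimensions [L M T^-2].

Left side: [L T^-1]
Right side: [L T^-1]

Both sides have the same dimensions, so the equation is dimensionally consistent.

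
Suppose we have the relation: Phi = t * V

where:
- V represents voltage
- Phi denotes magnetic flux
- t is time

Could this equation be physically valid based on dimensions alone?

Yes

V (voltage) has dimensions [I^-1 L^2 M T^-3].
Phi (magnetic flux) has dimensions [I^-1 L^2 M T^-2].
t (time) has dimensions [T].

Left side: [I^-1 L^2 M T^-2]
Right side: [I^-1 L^2 M T^-2]

Both sides have the same dimensions, so the equation is dimensionally consistent.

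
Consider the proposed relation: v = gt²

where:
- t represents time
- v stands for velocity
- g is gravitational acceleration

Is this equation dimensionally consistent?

No

t (time) has dimensions [T].
v (velocity) has dimensions [L T^-1].
g (gravitational acceleration) has dimensions [L T^-2].

Left side: [L T^-1]
Right side: [L]

The two sides have different dimensions, so the equation is NOT dimensionally consistent.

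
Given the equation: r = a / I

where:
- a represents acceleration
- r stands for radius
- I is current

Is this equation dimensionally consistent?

No

a (acceleration) has dimensions [L T^-2].
r (radius) has dimensions [L].
I (current) has dimensions [I].

Left side: [L]
Right side: [I^-1 L T^-2]

The two sides have different dimensions, so the equation is NOT dimensionally consistent.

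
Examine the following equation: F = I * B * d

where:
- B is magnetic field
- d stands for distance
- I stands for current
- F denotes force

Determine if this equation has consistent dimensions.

Yes

B (magnetic field) has dimensions [I^-1 M T^-2].
d (distance) has dimensions [L].
I (current) has dimensions [I].
F (force) has dimensions [L M T^-2].

Left side: [L M T^-2]
Right side: [L M T^-2]

Both sides have the same dimensions, so the equation is dimensionally consistent.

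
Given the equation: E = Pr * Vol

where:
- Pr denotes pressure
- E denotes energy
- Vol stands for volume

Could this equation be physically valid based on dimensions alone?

Yes

Pr (pressure) has dimensions [L^-1 M T^-2].
E (energy) has dimensions [L^2 M T^-2].
Vol (volume) has dimensions [L^3].

Left side: [L^2 M T^-2]
Right side: [L^2 M T^-2]

Both sides have the same dimensions, so the equation is dimensionally consistent.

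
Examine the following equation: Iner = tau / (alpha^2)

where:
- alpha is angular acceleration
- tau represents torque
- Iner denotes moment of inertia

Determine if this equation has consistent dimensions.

No

alpha (angular acceleration) has dimensions [T^-2].
tau (torque) has dimensions [L^2 M T^-2].
Iner (moment of inertia) has dimensions [L^2 M].

Left side: [L^2 M]
Right side: [L^2 M T^2]

The two sides have different dimensions, so the equation is NOT dimensionally consistent.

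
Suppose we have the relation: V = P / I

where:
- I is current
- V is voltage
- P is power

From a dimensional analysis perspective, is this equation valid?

Yes

I (current) has dimensions [I].
V (voltage) has dimensions [I^-1 L^2 M T^-3].
P (power) has dimensions [L^2 M T^-3].

Left side: [I^-1 L^2 M T^-3]
Right side: [I^-1 L^2 M T^-3]

Both sides have the same dimensions, so the equation is dimensionally consistent.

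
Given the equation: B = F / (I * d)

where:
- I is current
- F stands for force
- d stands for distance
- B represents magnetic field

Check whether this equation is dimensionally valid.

Yes

I (current) has dimensions [I].
F (force) has dimensions [L M T^-2].
d (distance) has dimensions [L].
B (magnetic field) has dimensions [I^-1 M T^-2].

Left side: [I^-1 M T^-2]
Right side: [I^-1 M T^-2]

Both sides have the same dimensions, so the equation is dimensionally consistent.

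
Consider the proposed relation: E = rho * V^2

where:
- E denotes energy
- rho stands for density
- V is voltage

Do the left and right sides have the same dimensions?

No

E (energy) has dimensions [L^2 M T^-2].
rho (density) has dimensions [L^-3 M].
V (voltage) has dimensions [I^-1 L^2 M T^-3].

Left side: [L^2 M T^-2]
Right side: [I^-2 L M^3 T^-6]

The two sides have different dimensions, so the equation is NOT dimensionally consistent.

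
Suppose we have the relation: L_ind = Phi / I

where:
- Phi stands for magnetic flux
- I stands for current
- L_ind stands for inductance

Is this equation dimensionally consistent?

Yes

Phi (magnetic flux) has dimensions [I^-1 L^2 M T^-2].
I (current) has dimensions [I].
L_ind (inductance) has dimensions [I^-2 L^2 M T^-2].

Left side: [I^-2 L^2 M T^-2]
Right side: [I^-2 L^2 M T^-2]

Both sides have the same dimensions, so the equation is dimensionally consistent.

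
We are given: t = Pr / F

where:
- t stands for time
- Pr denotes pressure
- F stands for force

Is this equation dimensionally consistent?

No

t (time) has dimensions [T].
Pr (pressure) has dimensions [L^-1 M T^-2].
F (force) has dimensions [L M T^-2].

Left side: [T]
Right side: [L^-2]

The two sides have different dimensions, so the equation is NOT dimensionally consistent.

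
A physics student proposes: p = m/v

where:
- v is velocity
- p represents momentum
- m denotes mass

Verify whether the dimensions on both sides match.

No

v (velocity) has dimensions [L T^-1].
p (momentum) has dimensions [L M T^-1].
m (mass) has dimensions [M].

Left side: [L M T^-1]
Right side: [L^-1 M T]

The two sides have different dimensions, so the equation is NOT dimensionally consistent.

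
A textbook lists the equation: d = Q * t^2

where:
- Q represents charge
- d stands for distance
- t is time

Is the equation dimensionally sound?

No

Q (charge) has dimensions [I T].
d (distance) has dimensions [L].
t (time) has dimensions [T].

Left side: [L]
Right side: [I T^3]

The two sides have different dimensions, so the equation is NOT dimensionally consistent.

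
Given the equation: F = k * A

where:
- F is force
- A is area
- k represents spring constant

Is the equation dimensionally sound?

No

F (force) has dimensions [L M T^-2].
A (area) has dimensions [L^2].
k (spring constant) has dimensions [M T^-2].

Left side: [L M T^-2]
Right side: [L^2 M T^-2]

The two sides have different dimensions, so the equation is NOT dimensionally consistent.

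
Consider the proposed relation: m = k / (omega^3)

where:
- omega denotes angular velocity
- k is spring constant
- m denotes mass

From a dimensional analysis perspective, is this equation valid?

No

omega (angular velocity) has dimensions [T^-1].
k (spring constant) has dimensions [M T^-2].
m (mass) has dimensions [M].

Left side: [M]
Right side: [M T]

The two sides have different dimensions, so the equation is NOT dimensionally consistent.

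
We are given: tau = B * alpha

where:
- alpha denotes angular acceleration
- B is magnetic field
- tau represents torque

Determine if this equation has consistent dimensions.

No

alpha (angular acceleration) has dimensions [T^-2].
B (magnetic field) has dimensions [I^-1 M T^-2].
tau (torque) has dimensions [L^2 M T^-2].

Left side: [L^2 M T^-2]
Right side: [I^-1 M T^-4]

The two sides have different dimensions, so the equation is NOT dimensionally consistent.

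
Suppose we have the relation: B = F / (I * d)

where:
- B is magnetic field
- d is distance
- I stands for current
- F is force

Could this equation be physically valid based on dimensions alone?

Yes

B (magnetic field) has dimensions [I^-1 M T^-2].
d (distance) has dimensions [L].
I (current) has dimensions [I].
F (force) has dimensions [L M T^-2].

Left side: [I^-1 M T^-2]
Right side: [I^-1 M T^-2]

Both sides have the same dimensions, so the equation is dimensionally consistent.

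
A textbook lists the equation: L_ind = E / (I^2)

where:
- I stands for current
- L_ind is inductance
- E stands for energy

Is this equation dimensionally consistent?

Yes

I (current) has dimensions [I].
L_ind (inductance) has dimensions [I^-2 L^2 M T^-2].
E (energy) has dimensions [L^2 M T^-2].

Left side: [I^-2 L^2 M T^-2]
Right side: [I^-2 L^2 M T^-2]

Both sides have the same dimensions, so the equation is dimensionally consistent.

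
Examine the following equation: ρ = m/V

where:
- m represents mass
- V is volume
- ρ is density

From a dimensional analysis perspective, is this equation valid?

Yes

m (mass) has dimensions [M].
V (volume) has dimensions [L^3].
ρ (density) has dimensions [L^-3 M].

Left side: [L^-3 M]
Right side: [L^-3 M]

Both sides have the same dimensions, so the equation is dimensionally consistent.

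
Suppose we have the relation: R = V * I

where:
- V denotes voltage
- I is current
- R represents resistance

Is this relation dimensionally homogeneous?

No

V (voltage) has dimensions [I^-1 L^2 M T^-3].
I (current) has dimensions [I].
R (resistance) has dimensions [I^-2 L^2 M T^-3].

Left side: [I^-2 L^2 M T^-3]
Right side: [L^2 M T^-3]

The two sides have different dimensions, so the equation is NOT dimensionally consistent.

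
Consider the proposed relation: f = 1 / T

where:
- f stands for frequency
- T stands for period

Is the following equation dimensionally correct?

Yes

f (frequency) has dimensions [T^-1].
T (period) has dimensions [T].

Left side: [T^-1]
Right side: [T^-1]

Both sides have the same dimensions, so the equation is dimensionally consistent.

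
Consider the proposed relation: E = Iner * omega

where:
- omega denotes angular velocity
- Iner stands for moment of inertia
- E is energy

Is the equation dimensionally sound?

No

omega (angular velocity) has dimensions [T^-1].
Iner (moment of inertia) has dimensions [L^2 M].
E (energy) has dimensions [L^2 M T^-2].

Left side: [L^2 M T^-2]
Right side: [L^2 M T^-1]

The two sides have different dimensions, so the equation is NOT dimensionally consistent.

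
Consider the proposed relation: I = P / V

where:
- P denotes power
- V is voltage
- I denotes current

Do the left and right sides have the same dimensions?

Yes

P (power) has dimensions [L^2 M T^-3].
V (voltage) has dimensions [I^-1 L^2 M T^-3].
I (current) has dimensions [I].

Left side: [I]
Right side: [I]

Both sides have the same dimensions, so the equation is dimensionally consistent.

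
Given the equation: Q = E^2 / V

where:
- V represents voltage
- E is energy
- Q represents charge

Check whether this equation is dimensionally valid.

No

V (voltage) has dimensions [I^-1 L^2 M T^-3].
E (energy) has dimensions [L^2 M T^-2].
Q (charge) has dimensions [I T].

Left side: [I T]
Right side: [I L^2 M T^-1]

The two sides have different dimensions, so the equation is NOT dimensionally consistent.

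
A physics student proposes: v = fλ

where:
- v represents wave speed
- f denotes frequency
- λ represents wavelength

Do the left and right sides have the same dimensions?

Yes

v (wave speed) has dimensions [L T^-1].
f (frequency) has dimensions [T^-1].
λ (wavelength) has dimensions [L].

Left side: [L T^-1]
Right side: [L T^-1]

Both sides have the same dimensions, so the equation is dimensionally consistent.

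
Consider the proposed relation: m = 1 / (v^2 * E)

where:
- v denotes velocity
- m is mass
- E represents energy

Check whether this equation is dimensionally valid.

No

v (velocity) has dimensions [L T^-1].
m (mass) has dimensions [M].
E (energy) has dimensions [L^2 M T^-2].

Left side: [M]
Right side: [L^-4 M^-1 T^4]

The two sides have different dimensions, so the equation is NOT dimensionally consistent.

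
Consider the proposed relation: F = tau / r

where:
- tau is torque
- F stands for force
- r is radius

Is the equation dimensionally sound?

Yes

tau (torque) has dimensions [L^2 M T^-2].
F (force) has dimensions [L M T^-2].
r (radius) has dimensions [L].

Left side: [L M T^-2]
Right side: [L M T^-2]

Both sides have the same dimensions, so the equation is dimensionally consistent.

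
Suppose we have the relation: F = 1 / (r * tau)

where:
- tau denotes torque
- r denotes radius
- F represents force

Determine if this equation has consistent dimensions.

No

tau (torque) has dimensions [L^2 M T^-2].
r (radius) has dimensions [L].
F (force) has dimensions [L M T^-2].

Left side: [L M T^-2]
Right side: [L^-3 M^-1 T^2]

The two sides have different dimensions, so the equation is NOT dimensionally consistent.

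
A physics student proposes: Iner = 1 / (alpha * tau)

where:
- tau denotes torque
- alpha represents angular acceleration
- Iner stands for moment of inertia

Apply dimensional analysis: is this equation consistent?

No

tau (torque) has dimensions [L^2 M T^-2].
alpha (angular acceleration) has dimensions [T^-2].
Iner (moment of inertia) has dimensions [L^2 M].

Left side: [L^2 M]
Right side: [L^-2 M^-1 T^4]

The two sides have different dimensions, so the equation is NOT dimensionally consistent.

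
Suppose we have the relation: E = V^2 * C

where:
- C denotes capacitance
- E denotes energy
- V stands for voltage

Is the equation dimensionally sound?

Yes

C (capacitance) has dimensions [I^2 L^-2 M^-1 T^4].
E (energy) has dimensions [L^2 M T^-2].
V (voltage) has dimensions [I^-1 L^2 M T^-3].

Left side: [L^2 M T^-2]
Right side: [L^2 M T^-2]

Both sides have the same dimensions, so the equation is dimensionally consistent.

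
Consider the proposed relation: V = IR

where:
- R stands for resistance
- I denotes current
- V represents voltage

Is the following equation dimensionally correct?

Yes

R (resistance) has dimensions [I^-2 L^2 M T^-3].
I (current) has dimensions [I].
V (voltage) has dimensions [I^-1 L^2 M T^-3].

Left side: [I^-1 L^2 M T^-3]
Right side: [I^-1 L^2 M T^-3]

Both sides have the same dimensions, so the equation is dimensionally consistent.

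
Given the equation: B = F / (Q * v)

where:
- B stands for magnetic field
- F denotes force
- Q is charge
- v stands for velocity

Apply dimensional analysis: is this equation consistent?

Yes

B (magnetic field) has dimensions [I^-1 M T^-2].
F (force) has dimensions [L M T^-2].
Q (charge) has dimensions [I T].
v (velocity) has dimensions [L T^-1].

Left side: [I^-1 M T^-2]
Right side: [I^-1 M T^-2]

Both sides have the same dimensions, so the equation is dimensionally consistent.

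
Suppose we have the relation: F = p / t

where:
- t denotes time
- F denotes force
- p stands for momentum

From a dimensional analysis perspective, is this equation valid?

Yes

t (time) has dimensions [T].
F (force) has dimensions [L M T^-2].
p (momentum) has dimensions [L M T^-1].

Left side: [L M T^-2]
Right side: [L M T^-2]

Both sides have the same dimensions, so the equation is dimensionally consistent.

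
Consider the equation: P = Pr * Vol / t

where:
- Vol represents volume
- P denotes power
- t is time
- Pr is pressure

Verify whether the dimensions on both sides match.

Yes

Vol (volume) has dimensions [L^3].
P (power) has dimensions [L^2 M T^-3].
t (time) has dimensions [T].
Pr (pressure) has dimensions [L^-1 M T^-2].

Left side: [L^2 M T^-3]
Right side: [L^2 M T^-3]

Both sides have the same dimensions, so the equation is dimensionally consistent.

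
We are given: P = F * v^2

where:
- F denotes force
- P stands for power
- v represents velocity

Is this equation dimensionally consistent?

No

F (force) has dimensions [L M T^-2].
P (power) has dimensions [L^2 M T^-3].
v (velocity) has dimensions [L T^-1].

Left side: [L^2 M T^-3]
Right side: [L^3 M T^-4]

The two sides have different dimensions, so the equation is NOT dimensionally consistent.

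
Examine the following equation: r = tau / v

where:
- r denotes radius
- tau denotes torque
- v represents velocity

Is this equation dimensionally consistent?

No

r (radius) has dimensions [L].
tau (torque) has dimensions [L^2 M T^-2].
v (velocity) has dimensions [L T^-1].

Left side: [L]
Right side: [L M T^-1]

The two sides have different dimensions, so the equation is NOT dimensionally consistent.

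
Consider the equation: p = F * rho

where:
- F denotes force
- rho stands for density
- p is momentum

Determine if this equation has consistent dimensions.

No

F (force) has dimensions [L M T^-2].
rho (density) has dimensions [L^-3 M].
p (momentum) has dimensions [L M T^-1].

Left side: [L M T^-1]
Right side: [L^-2 M^2 T^-2]

The two sides have different dimensions, so the equation is NOT dimensionally consistent.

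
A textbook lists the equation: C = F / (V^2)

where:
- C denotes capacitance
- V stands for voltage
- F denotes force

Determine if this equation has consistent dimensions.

No

C (capacitance) has dimensions [I^2 L^-2 M^-1 T^4].
V (voltage) has dimensions [I^-1 L^2 M T^-3].
F (force) has dimensions [L M T^-2].

Left side: [I^2 L^-2 M^-1 T^4]
Right side: [I^2 L^-3 M^-1 T^4]

The two sides have different dimensions, so the equation is NOT dimensionally consistent.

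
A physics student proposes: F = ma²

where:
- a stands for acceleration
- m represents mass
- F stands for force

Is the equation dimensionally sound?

No

a (acceleration) has dimensions [L T^-2].
m (mass) has dimensions [M].
F (force) has dimensions [L M T^-2].

Left side: [L M T^-2]
Right side: [L^2 M T^-4]

The two sides have different dimensions, so the equation is NOT dimensionally consistent.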